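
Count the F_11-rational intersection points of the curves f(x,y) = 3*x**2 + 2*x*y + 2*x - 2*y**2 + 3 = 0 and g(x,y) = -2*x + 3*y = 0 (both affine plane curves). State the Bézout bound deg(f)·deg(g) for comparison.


Common zeros: {(2, 5), (7, 1)}; count = 2; Bézout bound = 2.

deg(f) = 2, deg(g) = 1, so Bézout bound = 2.
Scan x ∈ F_11. For each x, list the y ∈ F_11 with f(x, y) ≡ 0 and those with g(x, y) ≡ 0 (mod 11); the common zeros in that column are the intersection.
  x = 0: f ≡ 0 at y ∈ ∅; g ≡ 0 at y ∈ {0}; common: ∅.
  x = 1: f ≡ 0 at y ∈ ∅; g ≡ 0 at y ∈ {8}; common: ∅.
  x = 2: f ≡ 0 at y ∈ {5, 8}; g ≡ 0 at y ∈ {5}; common: {5}.
  x = 3: f ≡ 0 at y ∈ {6, 8}; g ≡ 0 at y ∈ {2}; common: ∅.
  x = 4: f ≡ 0 at y ∈ ∅; g ≡ 0 at y ∈ {10}; common: ∅.
  x = 5: f ≡ 0 at y ∈ {0, 5}; g ≡ 0 at y ∈ {7}; common: ∅.
  x = 6: f ≡ 0 at y ∈ ∅; g ≡ 0 at y ∈ {4}; common: ∅.
  x = 7: f ≡ 0 at y ∈ {1, 6}; g ≡ 0 at y ∈ {1}; common: {1}.
  x = 8: f ≡ 0 at y ∈ ∅; g ≡ 0 at y ∈ {9}; common: ∅.
  x = 9: f ≡ 0 at y ∈ {0, 9}; g ≡ 0 at y ∈ {6}; common: ∅.
  x = 10: f ≡ 0 at y ∈ {1, 9}; g ≡ 0 at y ∈ {3}; common: ∅.
Collecting: common zeros = {(2, 5), (7, 1)}, so the count is 2.
Comparison with the Bézout bound: 2 ≤ 2 = deg(f)·deg(g), as expected for curves with no common component (the bound is attained).


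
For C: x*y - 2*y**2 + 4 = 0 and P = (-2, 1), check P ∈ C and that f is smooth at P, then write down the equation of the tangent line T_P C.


Tangent line at P: x - 6*y + 8 = 0.

Step 1: f(-2, 1) = 0, so P lies on C.
Step 2: partial derivatives
  f_x(x, y) = y, f_y(x, y) = x - 4*y.
  f_x(P) = 1, f_y(P) = -6 (gradient nonzero, so P is smooth).
Step 3: tangent line at P: 1·(x − -2) + -6·(y − 1) = 0.
Expanding: x - 6*y + 8 = 0.


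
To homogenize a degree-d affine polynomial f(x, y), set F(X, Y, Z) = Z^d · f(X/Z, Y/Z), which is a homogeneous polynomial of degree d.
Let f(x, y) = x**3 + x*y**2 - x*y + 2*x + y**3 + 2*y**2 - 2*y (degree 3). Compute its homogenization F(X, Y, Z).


F(X, Y, Z) = X**3 + X*Y**2 - X*Y*Z + 2*X*Z**2 + Y**3 + 2*Y**2*Z - 2*Y*Z**2

deg(f) = 3.
Substitute x = X/Z, y = Y/Z into f, then multiply by Z^3.
  monomial 1·x^3·y^0 ↦ 1·X^3·Y^0·Z^0.
  monomial 1·x^1·y^2 ↦ 1·X^1·Y^2·Z^0.
  monomial -1·x^1·y^1 ↦ -1·X^1·Y^1·Z^1.
  monomial 2·x^1·y^0 ↦ 2·X^1·Y^0·Z^2.
  monomial 1·x^0·y^3 ↦ 1·X^0·Y^3·Z^0.
  monomial 2·x^0·y^2 ↦ 2·X^0·Y^2·Z^1.
  monomial -2·x^0·y^1 ↦ -2·X^0·Y^1·Z^2.
Collecting: F(X, Y, Z) = X**3 + X*Y**2 - X*Y*Z + 2*X*Z**2 + Y**3 + 2*Y**2*Z - 2*Y*Z**2.


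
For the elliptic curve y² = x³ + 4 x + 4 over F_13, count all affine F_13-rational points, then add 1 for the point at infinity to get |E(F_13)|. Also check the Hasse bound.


Affine points = {(0, 2), (0, 11), (1, 3), (1, 10), (3, 2), (3, 11), (6, 6), (6, 7), (10, 2), (10, 11), (11, 1), (11, 12), (12, 5), (12, 8)}; affine count = 14; |E(F_13)| = 15.

Discriminant check: Δ ∝ 4a³ + 27b² = 4·4³ + 27·4² = 4·64 + 27·16 ≡ 12 (mod 13). Nonzero ⇒ E is nonsingular.
For each x ∈ F_13, compute rhs = x³ + 4·x + 4 mod 13, then count y ∈ F_13 with y² ≡ rhs.
  x = 0: rhs = 4, matching y values: 2, 11 (2 points).
  x = 1: rhs = 9, matching y values: 3, 10 (2 points).
  x = 2: rhs = 7, matching y values: none (0 points).
  x = 3: rhs = 4, matching y values: 2, 11 (2 points).
  x = 4: rhs = 6, matching y values: none (0 points).
  x = 5: rhs = 6, matching y values: none (0 points).
  x = 6: rhs = 10, matching y values: 6, 7 (2 points).
  x = 7: rhs = 11, matching y values: none (0 points).
  x = 8: rhs = 2, matching y values: none (0 points).
  x = 9: rhs = 2, matching y values: none (0 points).
  x = 10: rhs = 4, matching y values: 2, 11 (2 points).
  x = 11: rhs = 1, matching y values: 1, 12 (2 points).
  x = 12: rhs = 12, matching y values: 5, 8 (2 points).
Total affine count: 14.
Full point count |E(F_13)| = 14 + 1 = 15.
Hasse bound: |15 − (13+1)| = |1| = 1 ≤ 2√13 ≈ 7.2111 ✓.


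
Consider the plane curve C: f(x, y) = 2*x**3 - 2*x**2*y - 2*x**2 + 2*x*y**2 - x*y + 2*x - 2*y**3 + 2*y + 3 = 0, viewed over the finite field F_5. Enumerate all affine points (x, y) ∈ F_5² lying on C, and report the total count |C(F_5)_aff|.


Affine F_5-points: {(0, 3), (1, 0), (1, 2), (1, 4), (2, 0), (3, 0), (3, 1), (3, 2), (4, 2)}; count = 9.

For each of the 25 pairs (x, y) ∈ F_5², evaluate f(x, y) mod 5. Record the zeros.
  x = 0: [0↦3, 1↦3, 2↦1, 3↦0, 4↦3]  zeros at y ∈ {3}
  x = 1: [0↦0, 1↦4, 2↦0, 3↦1, 4↦0]  zeros at y ∈ {0, 2, 4}
  x = 2: [0↦0, 1↦4, 2↦4, 3↦3, 4↦4]  zeros at y ∈ {0}
  x = 3: [0↦0, 1↦0, 2↦0, 3↦3, 4↦2]  zeros at y ∈ {0, 1, 2}
  x = 4: [0↦2, 1↦4, 2↦0, 3↦3, 4↦1]  zeros at y ∈ {2}
Collecting zeros: affine points = {(0, 3), (1, 0), (1, 2), (1, 4), (2, 0), (3, 0), (3, 1), (3, 2), (4, 2)}.
Total count |C(F_5)_aff| = 9.


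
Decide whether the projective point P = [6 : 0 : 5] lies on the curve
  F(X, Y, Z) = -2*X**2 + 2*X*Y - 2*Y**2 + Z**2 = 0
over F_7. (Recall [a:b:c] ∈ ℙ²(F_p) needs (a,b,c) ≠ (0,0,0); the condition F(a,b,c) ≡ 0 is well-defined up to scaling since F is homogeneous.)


F(6,0,5) ≡ 2 (mod 7); P is NOT on the curve.

Evaluate F(6, 0, 5) term-by-term (mod 7).
  -2*X**2 ↦ -2·36·1·1 = -72
  2*X*Y ↦ 2·6·0·1 = 0
  -2*Y**2 ↦ -2·1·0·1 = 0
  Z**2 ↦ 1·1·1·25 = 25
Sum: F(6, 0, 5) = (-72) + (0) + (0) + (25) = -47.
Reducing mod 7: -47 ≡ 2 (mod 7).
Since F(a, b, c) ≡ 2 ≠ 0 (mod 7), P does NOT lie on the curve.


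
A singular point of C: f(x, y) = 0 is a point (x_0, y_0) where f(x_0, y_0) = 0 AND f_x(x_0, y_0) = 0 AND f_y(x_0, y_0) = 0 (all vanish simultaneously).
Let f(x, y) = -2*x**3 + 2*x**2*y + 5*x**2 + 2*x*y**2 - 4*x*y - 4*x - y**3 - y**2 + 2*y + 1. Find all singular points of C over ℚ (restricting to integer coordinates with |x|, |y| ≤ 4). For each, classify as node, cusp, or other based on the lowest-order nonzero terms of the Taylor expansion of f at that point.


Singular points: {(1, 0)}; classification: node.

Compute partial derivatives:
  f_x = -6*x**2 + 4*x*y + 10*x + 2*y**2 - 4*y - 4.
  f_y = 2*x**2 + 4*x*y - 4*x - 3*y**2 - 2*y + 2.
Scan x_0 ∈ {−4, ..., 4}. For each x_0, f_y(x_0, y) is a polynomial in y; find its integer roots y ∈ {−4, ..., 4}, then test f_x and f at those candidates.
  x = -4: f_y(-4, y) = -3*y**2 - 18*y + 50; no integer root y with |y| ≤ 4.
  x = -3: f_y(-3, y) = -3*y**2 - 14*y + 32; no integer root y with |y| ≤ 4.
  x = -2: f_y(-2, y) = -3*y**2 - 10*y + 18; no integer root y with |y| ≤ 4.
  x = -1: f_y(-1, y) = -3*y**2 - 6*y + 8; no integer root y with |y| ≤ 4.
  x = 0: f_y(0, y) = -3*y**2 - 2*y + 2; no integer root y with |y| ≤ 4.
  x = 1: f_y(1, y) = -3*y**2 + 2*y; vanishes at y ∈ {0}. (1, 0): f_x = 0, f = 0 — SINGULAR.
  x = 2: f_y(2, y) = -3*y**2 + 6*y + 2; no integer root y with |y| ≤ 4.
  x = 3: f_y(3, y) = -3*y**2 + 10*y + 8; vanishes at y ∈ {4}. (3, 4): f_x = 36 ≠ 0.
  x = 4: f_y(4, y) = -3*y**2 + 14*y + 18; no integer root y with |y| ≤ 4.
Only singular point on the grid: (1, 0).
Classify: substitute x = 1 + u, y = 0 + v and expand: f = -2*u**3 + 2*u**2*v - u**2 + 2*u*v**2 - v**3 + v**2.
No constant or linear terms (consistent with a singular point). Quadratic part: -u**2 + v**2. Cubic part: -2*u**3 + 2*u**2*v + 2*u*v**2 - v**3.
The quadratic part v**2 - u**2 = (v − u)(v + u) splits into two distinct linear factors, so there are two distinct tangent lines y − 0 = ±(x − 1) — this is a node (ordinary double point).
Classification: node.


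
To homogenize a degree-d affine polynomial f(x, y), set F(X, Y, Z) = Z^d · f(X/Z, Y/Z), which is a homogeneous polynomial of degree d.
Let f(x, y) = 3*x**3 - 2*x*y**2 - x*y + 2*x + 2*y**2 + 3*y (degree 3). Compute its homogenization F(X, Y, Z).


F(X, Y, Z) = 3*X**3 - 2*X*Y**2 - X*Y*Z + 2*X*Z**2 + 2*Y**2*Z + 3*Y*Z**2

deg(f) = 3.
Substitute x = X/Z, y = Y/Z into f, then multiply by Z^3.
  monomial 3·x^3·y^0 ↦ 3·X^3·Y^0·Z^0.
  monomial -2·x^1·y^2 ↦ -2·X^1·Y^2·Z^0.
  monomial -1·x^1·y^1 ↦ -1·X^1·Y^1·Z^1.
  monomial 2·x^1·y^0 ↦ 2·X^1·Y^0·Z^2.
  monomial 2·x^0·y^2 ↦ 2·X^0·Y^2·Z^1.
  monomial 3·x^0·y^1 ↦ 3·X^0·Y^1·Z^2.
Collecting: F(X, Y, Z) = 3*X**3 - 2*X*Y**2 - X*Y*Z + 2*X*Z**2 + 2*Y**2*Z + 3*Y*Z**2.


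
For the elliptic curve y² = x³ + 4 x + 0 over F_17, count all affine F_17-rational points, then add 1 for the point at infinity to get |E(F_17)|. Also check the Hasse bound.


Affine points = {(0, 0), (2, 4), (2, 13), (5, 3), (5, 14), (6, 6), (6, 11), (8, 0), (9, 0), (11, 7), (11, 10), (12, 5), (12, 12), (15, 1), (15, 16)}; affine count = 15; |E(F_17)| = 16.

Discriminant check: Δ ∝ 4a³ + 27b² = 4·4³ + 27·0² = 4·64 + 27·0 ≡ 1 (mod 17). Nonzero ⇒ E is nonsingular.
For each x ∈ F_17, compute rhs = x³ + 4·x + 0 mod 17, then count y ∈ F_17 with y² ≡ rhs.
  x = 0: rhs = 0, matching y values: 0 (1 points).
  x = 1: rhs = 5, matching y values: none (0 points).
  x = 2: rhs = 16, matching y values: 4, 13 (2 points).
  x = 3: rhs = 5, matching y values: none (0 points).
  x = 4: rhs = 12, matching y values: none (0 points).
  x = 5: rhs = 9, matching y values: 3, 14 (2 points).
  x = 6: rhs = 2, matching y values: 6, 11 (2 points).
  x = 7: rhs = 14, matching y values: none (0 points).
  x = 8: rhs = 0, matching y values: 0 (1 points).
  x = 9: rhs = 0, matching y values: 0 (1 points).
  x = 10: rhs = 3, matching y values: none (0 points).
  x = 11: rhs = 15, matching y values: 7, 10 (2 points).
  x = 12: rhs = 8, matching y values: 5, 12 (2 points).
  x = 13: rhs = 5, matching y values: none (0 points).
  x = 14: rhs = 12, matching y values: none (0 points).
  x = 15: rhs = 1, matching y values: 1, 16 (2 points).
  x = 16: rhs = 12, matching y values: none (0 points).
Total affine count: 15.
Full point count |E(F_17)| = 15 + 1 = 16.
Hasse bound: |16 − (17+1)| = |-2| = 2 ≤ 2√17 ≈ 8.2462 ✓.


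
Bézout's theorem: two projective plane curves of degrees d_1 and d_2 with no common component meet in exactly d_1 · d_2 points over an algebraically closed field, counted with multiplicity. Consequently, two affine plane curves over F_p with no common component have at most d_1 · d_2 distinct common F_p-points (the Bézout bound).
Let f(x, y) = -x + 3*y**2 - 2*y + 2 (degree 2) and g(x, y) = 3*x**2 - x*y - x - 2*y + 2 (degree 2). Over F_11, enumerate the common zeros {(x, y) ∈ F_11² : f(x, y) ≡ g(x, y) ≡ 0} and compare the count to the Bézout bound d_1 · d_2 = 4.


Common zeros: {(1, 5), (10, 6)}; count = 2; Bézout bound = 4.

deg(f) = 2, deg(g) = 2, so Bézout bound = 4.
Scan x ∈ F_11. For each x, list the y ∈ F_11 with f(x, y) ≡ 0 and those with g(x, y) ≡ 0 (mod 11); the common zeros in that column are the intersection.
  x = 0: f ≡ 0 at y ∈ ∅; g ≡ 0 at y ∈ {1}; common: ∅.
  x = 1: f ≡ 0 at y ∈ {3, 5}; g ≡ 0 at y ∈ {5}; common: {5}.
  x = 2: f ≡ 0 at y ∈ {0, 8}; g ≡ 0 at y ∈ {3}; common: ∅.
  x = 3: f ≡ 0 at y ∈ {1, 7}; g ≡ 0 at y ∈ {3}; common: ∅.
  x = 4: f ≡ 0 at y ∈ ∅; g ≡ 0 at y ∈ {4}; common: ∅.
  x = 5: f ≡ 0 at y ∈ ∅; g ≡ 0 at y ∈ {4}; common: ∅.
  x = 6: f ≡ 0 at y ∈ ∅; g ≡ 0 at y ∈ {2}; common: ∅.
  x = 7: f ≡ 0 at y ∈ {9, 10}; g ≡ 0 at y ∈ {6}; common: ∅.
  x = 8: f ≡ 0 at y ∈ ∅; g ≡ 0 at y ∈ {1}; common: ∅.
  x = 9: f ≡ 0 at y ∈ {4}; g ≡ 0 at y ∈ ∅; common: ∅.
  x = 10: f ≡ 0 at y ∈ {2, 6}; g ≡ 0 at y ∈ {6}; common: {6}.
Collecting: common zeros = {(1, 5), (10, 6)}, so the count is 2.
Comparison with the Bézout bound: 2 ≤ 4 = deg(f)·deg(g), as expected for curves with no common component (the affine F_11-count falls short of the bound because intersections may lie at infinity, over extension fields, or carry multiplicity).


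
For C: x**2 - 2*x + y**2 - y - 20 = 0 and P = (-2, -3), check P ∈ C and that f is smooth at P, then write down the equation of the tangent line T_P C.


Tangent line at P: -6*x - 7*y - 33 = 0.

Step 1: f(-2, -3) = 0, so P lies on C.
Step 2: partial derivatives
  f_x(x, y) = 2*x - 2, f_y(x, y) = 2*y - 1.
  f_x(P) = -6, f_y(P) = -7 (gradient nonzero, so P is smooth).
Step 3: tangent line at P: -6·(x − -2) + -7·(y − -3) = 0.
Expanding: -6*x - 7*y - 33 = 0.


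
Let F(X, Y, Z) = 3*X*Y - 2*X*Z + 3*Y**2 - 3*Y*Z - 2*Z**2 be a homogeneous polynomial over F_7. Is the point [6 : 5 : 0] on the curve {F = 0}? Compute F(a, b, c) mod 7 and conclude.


F(6,5,0) ≡ 4 (mod 7); P is NOT on the curve.

Evaluate F(6, 5, 0) term-by-term (mod 7).
  3*X*Y ↦ 3·6·5·1 = 90
  -2*X*Z ↦ -2·6·1·0 = 0
  3*Y**2 ↦ 3·1·25·1 = 75
  -3*Y*Z ↦ -3·1·5·0 = 0
  -2*Z**2 ↦ -2·1·1·0 = 0
Sum: F(6, 5, 0) = (90) + (0) + (75) + (0) + (0) = 165.
Reducing mod 7: 165 ≡ 4 (mod 7).
Since F(a, b, c) ≡ 4 ≠ 0 (mod 7), P does NOT lie on the curve.


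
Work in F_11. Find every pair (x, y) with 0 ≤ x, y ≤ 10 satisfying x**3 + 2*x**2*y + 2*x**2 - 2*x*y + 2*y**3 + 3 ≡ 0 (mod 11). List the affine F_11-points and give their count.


Affine F_11-points: {(0, 5), (1, 2), (3, 2), (4, 0), (5, 1), (5, 3), (5, 7), (6, 7), (8, 8), (9, 10)}; count = 10.

For each of the 121 pairs (x, y) ∈ F_11², evaluate f(x, y) mod 11. Record the zeros.
  x = 0: [0↦3, 1↦5, 2↦8, 3↦2, 4↦10, 5↦0, 6↦6, 7↦7, 8↦4, 9↦9, 10↦1]  zeros at y ∈ {5}
  x = 1: [0↦6, 1↦8, 2↦0, 3↦5, 4↦2, 5↦3, 6↦9, 7↦10, 8↦7, 9↦1, 10↦4]  zeros at y ∈ {2}
  x = 2: [0↦8, 1↦3, 2↦10, 3↦8, 4↦9, 5↦3, 6↦2, 7↦7, 8↦8, 9↦6, 10↦2]  zeros at y ∈ ∅
  x = 3: [0↦4, 1↦7, 2↦0, 3↦6, 4↦4, 5↦6, 6↦2, 7↦4, 8↦2, 9↦8, 10↦1]  zeros at y ∈ {2}
  x = 4: [0↦0, 1↦4, 2↦9, 3↦5, 4↦4, 5↦7, 6↦4, 7↦7, 8↦6, 9↦2, 10↦7]  zeros at y ∈ {0}
  x = 5: [0↦2, 1↦0, 2↦10, 3↦0, 4↦4, 5↦1, 6↦3, 7↦0, 8↦4, 9↦5, 10↦4]  zeros at y ∈ {1, 3, 7}
  x = 6: [0↦5, 1↦1, 2↦9, 3↦8, 4↦10, 5↦5, 6↦5, 7↦0, 8↦2, 9↦1, 10↦9]  zeros at y ∈ {7}
  x = 7: [0↦4, 1↦2, 2↦1, 3↦2, 4↦6, 5↦3, 6↦5, 7↦2, 8↦6, 9↦7, 10↦6]  zeros at y ∈ ∅
  x = 8: [0↦5, 1↦9, 2↦3, 3↦10, 4↦9, 5↦1, 6↦9, 7↦1, 8↦0, 9↦7, 10↦1]  zeros at y ∈ {8}
  x = 9: [0↦3, 1↦6, 2↦10, 3↦5, 4↦3, 5↦5, 6↦1, 7↦3, 8↦1, 9↦7, 10↦0]  zeros at y ∈ {10}
  x = 10: [0↦4, 1↦10, 2↦6, 3↦4, 4↦5, 5↦10, 6↦9, 7↦3, 8↦4, 9↦2, 10↦9]  zeros at y ∈ ∅
Collecting zeros: affine points = {(0, 5), (1, 2), (3, 2), (4, 0), (5, 1), (5, 3), (5, 7), (6, 7), (8, 8), (9, 10)}.
Total count |C(F_11)_aff| = 10.


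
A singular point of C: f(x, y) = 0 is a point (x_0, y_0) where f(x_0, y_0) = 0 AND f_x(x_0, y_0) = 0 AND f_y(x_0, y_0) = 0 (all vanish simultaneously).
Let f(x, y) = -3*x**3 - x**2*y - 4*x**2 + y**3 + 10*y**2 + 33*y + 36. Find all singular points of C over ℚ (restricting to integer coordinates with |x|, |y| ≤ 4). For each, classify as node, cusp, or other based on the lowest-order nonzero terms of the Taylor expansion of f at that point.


Singular points: {(0, -3)}; classification: node.

Compute partial derivatives:
  f_x = -9*x**2 - 2*x*y - 8*x.
  f_y = -x**2 + 3*y**2 + 20*y + 33.
Scan x_0 ∈ {−4, ..., 4}. For each x_0, f_y(x_0, y) is a polynomial in y; find its integer roots y ∈ {−4, ..., 4}, then test f_x and f at those candidates.
  x = -4: f_y(-4, y) = 3*y**2 + 20*y + 17; vanishes at y ∈ {-1}. (-4, -1): f_x = -120 ≠ 0.
  x = -3: f_y(-3, y) = 3*y**2 + 20*y + 24; no integer root y with |y| ≤ 4.
  x = -2: f_y(-2, y) = 3*y**2 + 20*y + 29; no integer root y with |y| ≤ 4.
  x = -1: f_y(-1, y) = 3*y**2 + 20*y + 32; vanishes at y ∈ {-4}. (-1, -4): f_x = -9 ≠ 0.
  x = 0: f_y(0, y) = 3*y**2 + 20*y + 33; vanishes at y ∈ {-3}. (0, -3): f_x = 0, f = 0 — SINGULAR.
  x = 1: f_y(1, y) = 3*y**2 + 20*y + 32; vanishes at y ∈ {-4}. (1, -4): f_x = -9 ≠ 0.
  x = 2: f_y(2, y) = 3*y**2 + 20*y + 29; no integer root y with |y| ≤ 4.
  x = 3: f_y(3, y) = 3*y**2 + 20*y + 24; no integer root y with |y| ≤ 4.
  x = 4: f_y(4, y) = 3*y**2 + 20*y + 17; vanishes at y ∈ {-1}. (4, -1): f_x = -168 ≠ 0.
Only singular point on the grid: (0, -3).
Classify: substitute x = 0 + u, y = -3 + v and expand: f = -3*u**3 - u**2*v - u**2 + v**3 + v**2.
No constant or linear terms (consistent with a singular point). Quadratic part: -u**2 + v**2. Cubic part: -3*u**3 - u**2*v + v**3.
The quadratic part v**2 - u**2 = (v − u)(v + u) splits into two distinct linear factors, so there are two distinct tangent lines y − -3 = ±(x − 0) — this is a node (ordinary double point).
Classification: node.


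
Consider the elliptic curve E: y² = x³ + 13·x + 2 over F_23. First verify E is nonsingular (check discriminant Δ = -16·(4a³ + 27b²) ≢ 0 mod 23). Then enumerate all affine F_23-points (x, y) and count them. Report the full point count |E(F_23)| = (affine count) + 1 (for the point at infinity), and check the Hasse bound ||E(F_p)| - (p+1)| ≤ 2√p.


Affine points = {(0, 5), (0, 18), (1, 4), (1, 19), (2, 6), (2, 17), (4, 7), (4, 16), (5, 10), (5, 13), (11, 2), (11, 21), (12, 0), (19, 1), (19, 22)}; affine count = 15; |E(F_23)| = 16.

Discriminant check: Δ ∝ 4a³ + 27b² = 4·13³ + 27·2² = 4·2197 + 27·4 ≡ 18 (mod 23). Nonzero ⇒ E is nonsingular.
For each x ∈ F_23, compute rhs = x³ + 13·x + 2 mod 23, then count y ∈ F_23 with y² ≡ rhs.
  x = 0: rhs = 2, matching y values: 5, 18 (2 points).
  x = 1: rhs = 16, matching y values: 4, 19 (2 points).
  x = 2: rhs = 13, matching y values: 6, 17 (2 points).
  x = 3: rhs = 22, matching y values: none (0 points).
  x = 4: rhs = 3, matching y values: 7, 16 (2 points).
  x = 5: rhs = 8, matching y values: 10, 13 (2 points).
  x = 6: rhs = 20, matching y values: none (0 points).
  x = 7: rhs = 22, matching y values: none (0 points).
  x = 8: rhs = 20, matching y values: none (0 points).
  x = 9: rhs = 20, matching y values: none (0 points).
  x = 10: rhs = 5, matching y values: none (0 points).
  x = 11: rhs = 4, matching y values: 2, 21 (2 points).
  x = 12: rhs = 0, matching y values: 0 (1 points).
  x = 13: rhs = 22, matching y values: none (0 points).
  x = 14: rhs = 7, matching y values: none (0 points).
  x = 15: rhs = 7, matching y values: none (0 points).
  x = 16: rhs = 5, matching y values: none (0 points).
  x = 17: rhs = 7, matching y values: none (0 points).
  x = 18: rhs = 19, matching y values: none (0 points).
  x = 19: rhs = 1, matching y values: 1, 22 (2 points).
  x = 20: rhs = 5, matching y values: none (0 points).
  x = 21: rhs = 14, matching y values: none (0 points).
  x = 22: rhs = 11, matching y values: none (0 points).
Total affine count: 15.
Full point count |E(F_23)| = 15 + 1 = 16.
Hasse bound: |16 − (23+1)| = |-8| = 8 ≤ 2√23 ≈ 9.5917 ✓.


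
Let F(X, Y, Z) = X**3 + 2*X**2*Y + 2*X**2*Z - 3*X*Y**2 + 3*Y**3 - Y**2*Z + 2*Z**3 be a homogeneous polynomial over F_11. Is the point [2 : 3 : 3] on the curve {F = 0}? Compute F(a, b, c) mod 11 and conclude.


F(2,3,3) ≡ 0 (mod 11); P is on the curve.

Evaluate F(2, 3, 3) term-by-term (mod 11).
  X**3 ↦ 1·8·1·1 = 8
  2*X**2*Y ↦ 2·4·3·1 = 24
  2*X**2*Z ↦ 2·4·1·3 = 24
  -3*X*Y**2 ↦ -3·2·9·1 = -54
  3*Y**3 ↦ 3·1·27·1 = 81
  -Y**2*Z ↦ -1·1·9·3 = -27
  2*Z**3 ↦ 2·1·1·27 = 54
Sum: F(2, 3, 3) = (8) + (24) + (24) + (-54) + (81) + (-27) + (54) = 110.
Reducing mod 11: 110 ≡ 0 (mod 11).
Since F(a, b, c) ≡ 0 (mod 11), P lies on the curve.


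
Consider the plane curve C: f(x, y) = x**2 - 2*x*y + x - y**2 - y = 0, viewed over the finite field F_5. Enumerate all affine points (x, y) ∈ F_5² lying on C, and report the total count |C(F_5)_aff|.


Affine F_5-points: {(0, 0), (0, 4), (2, 1), (2, 4), (4, 0), (4, 1)}; count = 6.

For each of the 25 pairs (x, y) ∈ F_5², evaluate f(x, y) mod 5. Record the zeros.
  x = 0: [0↦0, 1↦3, 2↦4, 3↦3, 4↦0]  zeros at y ∈ {0, 4}
  x = 1: [0↦2, 1↦3, 2↦2, 3↦4, 4↦4]  zeros at y ∈ ∅
  x = 2: [0↦1, 1↦0, 2↦2, 3↦2, 4↦0]  zeros at y ∈ {1, 4}
  x = 3: [0↦2, 1↦4, 2↦4, 3↦2, 4↦3]  zeros at y ∈ ∅
  x = 4: [0↦0, 1↦0, 2↦3, 3↦4, 4↦3]  zeros at y ∈ {0, 1}
Collecting zeros: affine points = {(0, 0), (0, 4), (2, 1), (2, 4), (4, 0), (4, 1)}.
Total count |C(F_5)_aff| = 6.


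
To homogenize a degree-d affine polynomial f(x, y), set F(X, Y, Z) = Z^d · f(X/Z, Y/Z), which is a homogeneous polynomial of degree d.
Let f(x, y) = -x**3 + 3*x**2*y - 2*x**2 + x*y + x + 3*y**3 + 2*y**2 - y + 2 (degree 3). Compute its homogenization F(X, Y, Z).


F(X, Y, Z) = -X**3 + 3*X**2*Y - 2*X**2*Z + X*Y*Z + X*Z**2 + 3*Y**3 + 2*Y**2*Z - Y*Z**2 + 2*Z**3

deg(f) = 3.
Substitute x = X/Z, y = Y/Z into f, then multiply by Z^3.
  monomial -1·x^3·y^0 ↦ -1·X^3·Y^0·Z^0.
  monomial 3·x^2·y^1 ↦ 3·X^2·Y^1·Z^0.
  monomial -2·x^2·y^0 ↦ -2·X^2·Y^0·Z^1.
  monomial 1·x^1·y^1 ↦ 1·X^1·Y^1·Z^1.
  monomial 1·x^1·y^0 ↦ 1·X^1·Y^0·Z^2.
  monomial 3·x^0·y^3 ↦ 3·X^0·Y^3·Z^0.
  monomial 2·x^0·y^2 ↦ 2·X^0·Y^2·Z^1.
  monomial -1·x^0·y^1 ↦ -1·X^0·Y^1·Z^2.
  monomial 2·x^0·y^0 ↦ 2·X^0·Y^0·Z^3.
Collecting: F(X, Y, Z) = -X**3 + 3*X**2*Y - 2*X**2*Z + X*Y*Z + X*Z**2 + 3*Y**3 + 2*Y**2*Z - Y*Z**2 + 2*Z**3.


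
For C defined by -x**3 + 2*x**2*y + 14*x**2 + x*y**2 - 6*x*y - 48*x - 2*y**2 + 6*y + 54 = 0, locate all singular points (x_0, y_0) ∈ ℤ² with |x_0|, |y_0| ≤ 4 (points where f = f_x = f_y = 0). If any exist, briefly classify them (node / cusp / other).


Singular points: {(3, -3)}; classification: node.

Compute partial derivatives:
  f_x = -3*x**2 + 4*x*y + 28*x + y**2 - 6*y - 48.
  f_y = 2*x**2 + 2*x*y - 6*x - 4*y + 6.
Scan x_0 ∈ {−4, ..., 4}. For each x_0, f_y(x_0, y) is a polynomial in y; find its integer roots y ∈ {−4, ..., 4}, then test f_x and f at those candidates.
  x = -4: f_y(-4, y) = 62 - 12*y; no integer root y with |y| ≤ 4.
  x = -3: f_y(-3, y) = 42 - 10*y; no integer root y with |y| ≤ 4.
  x = -2: f_y(-2, y) = 26 - 8*y; no integer root y with |y| ≤ 4.
  x = -1: f_y(-1, y) = 14 - 6*y; no integer root y with |y| ≤ 4.
  x = 0: f_y(0, y) = 6 - 4*y; no integer root y with |y| ≤ 4.
  x = 1: f_y(1, y) = 2 - 2*y; vanishes at y ∈ {1}. (1, 1): f_x = -24 ≠ 0.
  x = 2: f_y(2, y) = 2; no integer root y with |y| ≤ 4.
  x = 3: f_y(3, y) = 2*y + 6; vanishes at y ∈ {-3}. (3, -3): f_x = 0, f = 0 — SINGULAR.
  x = 4: f_y(4, y) = 4*y + 14; no integer root y with |y| ≤ 4.
Only singular point on the grid: (3, -3).
Classify: substitute x = 3 + u, y = -3 + v and expand: f = -u**3 + 2*u**2*v - u**2 + u*v**2 + v**2.
No constant or linear terms (consistent with a singular point). Quadratic part: -u**2 + v**2. Cubic part: -u**3 + 2*u**2*v + u*v**2.
The quadratic part v**2 - u**2 = (v − u)(v + u) splits into two distinct linear factors, so there are two distinct tangent lines y − -3 = ±(x − 3) — this is a node (ordinary double point).
Classification: node.


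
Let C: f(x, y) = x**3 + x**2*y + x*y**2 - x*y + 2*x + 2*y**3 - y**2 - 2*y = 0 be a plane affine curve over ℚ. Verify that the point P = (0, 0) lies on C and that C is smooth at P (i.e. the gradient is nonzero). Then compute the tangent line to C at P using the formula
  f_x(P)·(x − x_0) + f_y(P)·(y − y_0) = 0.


Tangent line at P: 2*x - 2*y = 0.

Step 1: f(0, 0) = 0, so P lies on C.
Step 2: partial derivatives
  f_x(x, y) = 3*x**2 + 2*x*y + y**2 - y + 2, f_y(x, y) = x**2 + 2*x*y - x + 6*y**2 - 2*y - 2.
  f_x(P) = 2, f_y(P) = -2 (gradient nonzero, so P is smooth).
Step 3: tangent line at P: 2·(x − 0) + -2·(y − 0) = 0.
Expanding: 2*x - 2*y = 0.


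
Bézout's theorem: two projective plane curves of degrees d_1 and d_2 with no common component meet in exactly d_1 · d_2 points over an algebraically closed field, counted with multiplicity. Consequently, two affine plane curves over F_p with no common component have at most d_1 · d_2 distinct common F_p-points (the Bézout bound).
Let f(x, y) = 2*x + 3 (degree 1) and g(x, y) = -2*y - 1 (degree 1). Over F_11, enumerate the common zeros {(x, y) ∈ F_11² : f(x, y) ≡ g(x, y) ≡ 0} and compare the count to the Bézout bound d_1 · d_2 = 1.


Common zeros: {(4, 5)}; count = 1; Bézout bound = 1.

deg(f) = 1, deg(g) = 1, so Bézout bound = 1.
Scan x ∈ F_11. For each x, list the y ∈ F_11 with f(x, y) ≡ 0 and those with g(x, y) ≡ 0 (mod 11); the common zeros in that column are the intersection.
  x = 0: f ≡ 0 at y ∈ ∅; g ≡ 0 at y ∈ {5}; common: ∅.
  x = 1: f ≡ 0 at y ∈ ∅; g ≡ 0 at y ∈ {5}; common: ∅.
  x = 2: f ≡ 0 at y ∈ ∅; g ≡ 0 at y ∈ {5}; common: ∅.
  x = 3: f ≡ 0 at y ∈ ∅; g ≡ 0 at y ∈ {5}; common: ∅.
  x = 4: f ≡ 0 at y ∈ {0, 1, 2, 3, 4, 5, 6, 7, 8, 9, 10}; g ≡ 0 at y ∈ {5}; common: {5}.
  x = 5: f ≡ 0 at y ∈ ∅; g ≡ 0 at y ∈ {5}; common: ∅.
  x = 6: f ≡ 0 at y ∈ ∅; g ≡ 0 at y ∈ {5}; common: ∅.
  x = 7: f ≡ 0 at y ∈ ∅; g ≡ 0 at y ∈ {5}; common: ∅.
  x = 8: f ≡ 0 at y ∈ ∅; g ≡ 0 at y ∈ {5}; common: ∅.
  x = 9: f ≡ 0 at y ∈ ∅; g ≡ 0 at y ∈ {5}; common: ∅.
  x = 10: f ≡ 0 at y ∈ ∅; g ≡ 0 at y ∈ {5}; common: ∅.
Collecting: common zeros = {(4, 5)}, so the count is 1.
Comparison with the Bézout bound: 1 ≤ 1 = deg(f)·deg(g), as expected for curves with no common component (the bound is attained).


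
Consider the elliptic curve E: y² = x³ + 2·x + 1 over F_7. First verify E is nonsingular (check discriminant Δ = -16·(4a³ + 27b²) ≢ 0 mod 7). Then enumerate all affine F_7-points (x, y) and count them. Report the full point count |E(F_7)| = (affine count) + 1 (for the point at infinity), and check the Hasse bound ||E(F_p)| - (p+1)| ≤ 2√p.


Affine points = {(0, 1), (0, 6), (1, 2), (1, 5)}; affine count = 4; |E(F_7)| = 5.

Discriminant check: Δ ∝ 4a³ + 27b² = 4·2³ + 27·1² = 4·8 + 27·1 ≡ 3 (mod 7). Nonzero ⇒ E is nonsingular.
For each x ∈ F_7, compute rhs = x³ + 2·x + 1 mod 7, then count y ∈ F_7 with y² ≡ rhs.
  x = 0: rhs = 1, matching y values: 1, 6 (2 points).
  x = 1: rhs = 4, matching y values: 2, 5 (2 points).
  x = 2: rhs = 6, matching y values: none (0 points).
  x = 3: rhs = 6, matching y values: none (0 points).
  x = 4: rhs = 3, matching y values: none (0 points).
  x = 5: rhs = 3, matching y values: none (0 points).
  x = 6: rhs = 5, matching y values: none (0 points).
Total affine count: 4.
Full point count |E(F_7)| = 4 + 1 = 5.
Hasse bound: |5 − (7+1)| = |-3| = 3 ≤ 2√7 ≈ 5.2915 ✓.


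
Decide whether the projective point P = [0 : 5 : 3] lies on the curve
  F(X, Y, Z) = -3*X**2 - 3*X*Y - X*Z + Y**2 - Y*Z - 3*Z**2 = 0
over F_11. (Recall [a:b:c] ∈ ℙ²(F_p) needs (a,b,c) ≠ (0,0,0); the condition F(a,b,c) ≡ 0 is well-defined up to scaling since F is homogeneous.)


F(0,5,3) ≡ 5 (mod 11); P is NOT on the curve.

Evaluate F(0, 5, 3) term-by-term (mod 11).
  -3*X**2 ↦ -3·0·1·1 = 0
  -3*X*Y ↦ -3·0·5·1 = 0
  -X*Z ↦ -1·0·1·3 = 0
  Y**2 ↦ 1·1·25·1 = 25
  -Y*Z ↦ -1·1·5·3 = -15
  -3*Z**2 ↦ -3·1·1·9 = -27
Sum: F(0, 5, 3) = (0) + (0) + (0) + (25) + (-15) + (-27) = -17.
Reducing mod 11: -17 ≡ 5 (mod 11).
Since F(a, b, c) ≡ 5 ≠ 0 (mod 11), P does NOT lie on the curve.


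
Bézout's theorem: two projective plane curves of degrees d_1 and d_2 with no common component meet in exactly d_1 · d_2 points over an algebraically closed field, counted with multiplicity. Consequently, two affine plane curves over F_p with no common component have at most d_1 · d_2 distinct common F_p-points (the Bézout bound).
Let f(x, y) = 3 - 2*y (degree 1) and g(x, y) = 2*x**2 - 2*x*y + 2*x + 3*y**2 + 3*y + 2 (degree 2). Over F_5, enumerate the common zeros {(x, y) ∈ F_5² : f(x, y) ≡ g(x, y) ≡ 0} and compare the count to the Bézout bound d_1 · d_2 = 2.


Common zeros: {(4, 4)}; count = 1; Bézout bound = 2.

deg(f) = 1, deg(g) = 2, so Bézout bound = 2.
Scan x ∈ F_5. For each x, list the y ∈ F_5 with f(x, y) ≡ 0 and those with g(x, y) ≡ 0 (mod 5); the common zeros in that column are the intersection.
  x = 0: f ≡ 0 at y ∈ {4}; g ≡ 0 at y ∈ {2}; common: ∅.
  x = 1: f ≡ 0 at y ∈ {4}; g ≡ 0 at y ∈ {1, 2}; common: ∅.
  x = 2: f ≡ 0 at y ∈ {4}; g ≡ 0 at y ∈ ∅; common: ∅.
  x = 3: f ≡ 0 at y ∈ {4}; g ≡ 0 at y ∈ ∅; common: ∅.
  x = 4: f ≡ 0 at y ∈ {4}; g ≡ 0 at y ∈ {1, 4}; common: {4}.
Collecting: common zeros = {(4, 4)}, so the count is 1.
Comparison with the Bézout bound: 1 ≤ 2 = deg(f)·deg(g), as expected for curves with no common component (the affine F_5-count falls short of the bound because intersections may lie at infinity, over extension fields, or carry multiplicity).


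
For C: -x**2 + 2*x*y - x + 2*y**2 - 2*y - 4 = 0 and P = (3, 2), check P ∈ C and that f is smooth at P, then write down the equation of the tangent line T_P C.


Tangent line at P: -3*x + 12*y - 15 = 0.

Step 1: f(3, 2) = 0, so P lies on C.
Step 2: partial derivatives
  f_x(x, y) = -2*x + 2*y - 1, f_y(x, y) = 2*x + 4*y - 2.
  f_x(P) = -3, f_y(P) = 12 (gradient nonzero, so P is smooth).
Step 3: tangent line at P: -3·(x − 3) + 12·(y − 2) = 0.
Expanding: -3*x + 12*y - 15 = 0.


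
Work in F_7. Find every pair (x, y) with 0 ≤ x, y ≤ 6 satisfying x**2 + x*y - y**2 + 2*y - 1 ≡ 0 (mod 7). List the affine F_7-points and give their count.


Affine F_7-points: {(0, 1), (1, 0), (1, 3), (2, 2), (3, 2), (3, 3), (6, 0), (6, 1)}; count = 8.

For each of the 49 pairs (x, y) ∈ F_7², evaluate f(x, y) mod 7. Record the zeros.
  x = 0: [0↦6, 1↦0, 2↦6, 3↦3, 4↦5, 5↦5, 6↦3]  zeros at y ∈ {1}
  x = 1: [0↦0, 1↦2, 2↦2, 3↦0, 4↦3, 5↦4, 6↦3]  zeros at y ∈ {0, 3}
  x = 2: [0↦3, 1↦6, 2↦0, 3↦6, 4↦3, 5↦5, 6↦5]  zeros at y ∈ {2}
  x = 3: [0↦1, 1↦5, 2↦0, 3↦0, 4↦5, 5↦1, 6↦2]  zeros at y ∈ {2, 3}
  x = 4: [0↦1, 1↦6, 2↦2, 3↦3, 4↦2, 5↦6, 6↦1]  zeros at y ∈ ∅
  x = 5: [0↦3, 1↦2, 2↦6, 3↦1, 4↦1, 5↦6, 6↦2]  zeros at y ∈ ∅
  x = 6: [0↦0, 1↦0, 2↦5, 3↦1, 4↦2, 5↦1, 6↦5]  zeros at y ∈ {0, 1}
Collecting zeros: affine points = {(0, 1), (1, 0), (1, 3), (2, 2), (3, 2), (3, 3), (6, 0), (6, 1)}.
Total count |C(F_7)_aff| = 8.


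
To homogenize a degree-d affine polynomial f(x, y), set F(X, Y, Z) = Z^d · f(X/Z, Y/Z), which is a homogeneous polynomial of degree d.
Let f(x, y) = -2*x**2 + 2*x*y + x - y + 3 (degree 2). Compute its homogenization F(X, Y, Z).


F(X, Y, Z) = -2*X**2 + 2*X*Y + X*Z - Y*Z + 3*Z**2

deg(f) = 2.
Substitute x = X/Z, y = Y/Z into f, then multiply by Z^2.
  monomial -2·x^2·y^0 ↦ -2·X^2·Y^0·Z^0.
  monomial 2·x^1·y^1 ↦ 2·X^1·Y^1·Z^0.
  monomial 1·x^1·y^0 ↦ 1·X^1·Y^0·Z^1.
  monomial -1·x^0·y^1 ↦ -1·X^0·Y^1·Z^1.
  monomial 3·x^0·y^0 ↦ 3·X^0·Y^0·Z^2.
Collecting: F(X, Y, Z) = -2*X**2 + 2*X*Y + X*Z - Y*Z + 3*Z**2.


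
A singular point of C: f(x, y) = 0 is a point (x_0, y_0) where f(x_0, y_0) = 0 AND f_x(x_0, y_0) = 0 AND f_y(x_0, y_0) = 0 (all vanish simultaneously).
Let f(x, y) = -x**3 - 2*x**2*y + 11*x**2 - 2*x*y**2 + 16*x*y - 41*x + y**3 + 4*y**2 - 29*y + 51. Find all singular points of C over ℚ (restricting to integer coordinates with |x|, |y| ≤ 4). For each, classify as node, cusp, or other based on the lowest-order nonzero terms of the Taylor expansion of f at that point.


Singular points: {(3, 1)}; classification: cusp.

Compute partial derivatives:
  f_x = -3*x**2 - 4*x*y + 22*x - 2*y**2 + 16*y - 41.
  f_y = -2*x**2 - 4*x*y + 16*x + 3*y**2 + 8*y - 29.
Scan x_0 ∈ {−4, ..., 4}. For each x_0, f_y(x_0, y) is a polynomial in y; find its integer roots y ∈ {−4, ..., 4}, then test f_x and f at those candidates.
  x = -4: f_y(-4, y) = 3*y**2 + 24*y - 125; no integer root y with |y| ≤ 4.
  x = -3: f_y(-3, y) = 3*y**2 + 20*y - 95; no integer root y with |y| ≤ 4.
  x = -2: f_y(-2, y) = 3*y**2 + 16*y - 69; no integer root y with |y| ≤ 4.
  x = -1: f_y(-1, y) = 3*y**2 + 12*y - 47; no integer root y with |y| ≤ 4.
  x = 0: f_y(0, y) = 3*y**2 + 8*y - 29; no integer root y with |y| ≤ 4.
  x = 1: f_y(1, y) = 3*y**2 + 4*y - 15; vanishes at y ∈ {-3}. (1, -3): f_x = -76 ≠ 0.
  x = 2: f_y(2, y) = 3*y**2 - 5; no integer root y with |y| ≤ 4.
  x = 3: f_y(3, y) = 3*y**2 - 4*y + 1; vanishes at y ∈ {1}. (3, 1): f_x = 0, f = 0 — SINGULAR.
  x = 4: f_y(4, y) = 3*y**2 - 8*y + 3; no integer root y with |y| ≤ 4.
Only singular point on the grid: (3, 1).
Classify: substitute x = 3 + u, y = 1 + v and expand: f = -u**3 - 2*u**2*v - 2*u*v**2 + v**3 + v**2.
No constant or linear terms (consistent with a singular point). Quadratic part: v**2. Cubic part: -u**3 - 2*u**2*v - 2*u*v**2 + v**3.
The quadratic part v**2 is a perfect square, so there is a single (double) tangent line v = 0, i.e. y = 1. Restricting the cubic part to that line (v = 0) leaves -u**3 ≠ 0, so f is not divisible by v and the branch is v² ≈ u**3 to lowest order — this is a cusp.
Classification: cusp.


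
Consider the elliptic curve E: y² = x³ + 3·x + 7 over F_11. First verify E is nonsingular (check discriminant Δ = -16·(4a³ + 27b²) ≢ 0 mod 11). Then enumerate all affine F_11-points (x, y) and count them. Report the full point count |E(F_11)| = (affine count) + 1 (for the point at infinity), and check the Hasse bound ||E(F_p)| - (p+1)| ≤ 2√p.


Affine points = {(1, 0), (5, 2), (5, 9), (8, 2), (8, 9), (9, 2), (9, 9), (10, 5), (10, 6)}; affine count = 9; |E(F_11)| = 10.

Discriminant check: Δ ∝ 4a³ + 27b² = 4·3³ + 27·7² = 4·27 + 27·49 ≡ 1 (mod 11). Nonzero ⇒ E is nonsingular.
For each x ∈ F_11, compute rhs = x³ + 3·x + 7 mod 11, then count y ∈ F_11 with y² ≡ rhs.
  x = 0: rhs = 7, matching y values: none (0 points).
  x = 1: rhs = 0, matching y values: 0 (1 points).
  x = 2: rhs = 10, matching y values: none (0 points).
  x = 3: rhs = 10, matching y values: none (0 points).
  x = 4: rhs = 6, matching y values: none (0 points).
  x = 5: rhs = 4, matching y values: 2, 9 (2 points).
  x = 6: rhs = 10, matching y values: none (0 points).
  x = 7: rhs = 8, matching y values: none (0 points).
  x = 8: rhs = 4, matching y values: 2, 9 (2 points).
  x = 9: rhs = 4, matching y values: 2, 9 (2 points).
  x = 10: rhs = 3, matching y values: 5, 6 (2 points).
Total affine count: 9.
Full point count |E(F_11)| = 9 + 1 = 10.
Hasse bound: |10 − (11+1)| = |-2| = 2 ≤ 2√11 ≈ 6.6332 ✓.


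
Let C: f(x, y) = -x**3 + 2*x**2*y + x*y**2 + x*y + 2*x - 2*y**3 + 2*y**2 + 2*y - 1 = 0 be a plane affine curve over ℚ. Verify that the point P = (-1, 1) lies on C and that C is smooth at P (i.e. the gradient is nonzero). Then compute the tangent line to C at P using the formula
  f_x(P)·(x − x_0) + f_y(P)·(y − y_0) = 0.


Tangent line at P: -3*x - y - 2 = 0.

Step 1: f(-1, 1) = 0, so P lies on C.
Step 2: partial derivatives
  f_x(x, y) = -3*x**2 + 4*x*y + y**2 + y + 2, f_y(x, y) = 2*x**2 + 2*x*y + x - 6*y**2 + 4*y + 2.
  f_x(P) = -3, f_y(P) = -1 (gradient nonzero, so P is smooth).
Step 3: tangent line at P: -3·(x − -1) + -1·(y − 1) = 0.
Expanding: -3*x - y - 2 = 0.


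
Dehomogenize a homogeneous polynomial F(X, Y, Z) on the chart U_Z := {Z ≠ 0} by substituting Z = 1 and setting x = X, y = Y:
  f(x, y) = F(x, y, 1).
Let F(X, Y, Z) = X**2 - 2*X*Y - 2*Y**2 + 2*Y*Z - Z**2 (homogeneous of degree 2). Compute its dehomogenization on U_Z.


f(x, y) = x**2 - 2*x*y - 2*y**2 + 2*y - 1

On U_Z we set Z = 1. Each monomial c·X^i·Y^j·Z^k in F becomes c·x^i·y^j·1^k = c·x^i·y^j.
Substituting Z = 1: F(X, Y, 1) = x**2 - 2*x*y - 2*y**2 + 2*y - 1.
Note: deg(f) ≤ deg(F) = 2; strict inequality happens when F is divisible by Z (lost terms).


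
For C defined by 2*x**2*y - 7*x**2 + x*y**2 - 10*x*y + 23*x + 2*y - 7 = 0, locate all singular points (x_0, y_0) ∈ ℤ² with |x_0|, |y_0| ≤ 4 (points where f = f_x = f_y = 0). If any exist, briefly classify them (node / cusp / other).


Singular points: {(1, 3)}; classification: node.

Compute partial derivatives:
  f_x = 4*x*y - 14*x + y**2 - 10*y + 23.
  f_y = 2*x**2 + 2*x*y - 10*x + 2.
Scan x_0 ∈ {−4, ..., 4}. For each x_0, f_y(x_0, y) is a polynomial in y; find its integer roots y ∈ {−4, ..., 4}, then test f_x and f at those candidates.
  x = -4: f_y(-4, y) = 74 - 8*y; no integer root y with |y| ≤ 4.
  x = -3: f_y(-3, y) = 50 - 6*y; no integer root y with |y| ≤ 4.
  x = -2: f_y(-2, y) = 30 - 4*y; no integer root y with |y| ≤ 4.
  x = -1: f_y(-1, y) = 14 - 2*y; no integer root y with |y| ≤ 4.
  x = 0: f_y(0, y) = 2; no integer root y with |y| ≤ 4.
  x = 1: f_y(1, y) = 2*y - 6; vanishes at y ∈ {3}. (1, 3): f_x = 0, f = 0 — SINGULAR.
  x = 2: f_y(2, y) = 4*y - 10; no integer root y with |y| ≤ 4.
  x = 3: f_y(3, y) = 6*y - 10; no integer root y with |y| ≤ 4.
  x = 4: f_y(4, y) = 8*y - 6; no integer root y with |y| ≤ 4.
Only singular point on the grid: (1, 3).
Classify: substitute x = 1 + u, y = 3 + v and expand: f = 2*u**2*v - u**2 + u*v**2 + v**2.
No constant or linear terms (consistent with a singular point). Quadratic part: -u**2 + v**2. Cubic part: 2*u**2*v + u*v**2.
The quadratic part v**2 - u**2 = (v − u)(v + u) splits into two distinct linear factors, so there are two distinct tangent lines y − 3 = ±(x − 1) — this is a node (ordinary double point).
Classification: node.


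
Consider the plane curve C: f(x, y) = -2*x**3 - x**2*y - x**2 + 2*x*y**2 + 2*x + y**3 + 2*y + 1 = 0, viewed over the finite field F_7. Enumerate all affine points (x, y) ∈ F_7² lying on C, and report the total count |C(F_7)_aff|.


Affine F_7-points: {(1, 0), (1, 6), (2, 3), (2, 4), (3, 0), (3, 1), (4, 1), (6, 0), (6, 1)}; count = 9.

For each of the 49 pairs (x, y) ∈ F_7², evaluate f(x, y) mod 7. Record the zeros.
  x = 0: [0↦1, 1↦4, 2↦6, 3↦6, 4↦3, 5↦3, 6↦5]  zeros at y ∈ ∅
  x = 1: [0↦0, 1↦4, 2↦4, 3↦6, 4↦2, 5↦5, 6↦0]  zeros at y ∈ {0, 6}
  x = 2: [0↦6, 1↦2, 2↦5, 3↦0, 4↦0, 5↦4, 6↦4]  zeros at y ∈ {3, 4}
  x = 3: [0↦0, 1↦0, 2↦4, 3↦4, 4↦6, 5↦2, 6↦5]  zeros at y ∈ {0, 1}
  x = 4: [0↦5, 1↦0, 2↦3, 3↦6, 4↦1, 5↦1, 6↦5]  zeros at y ∈ {1}
  x = 5: [0↦2, 1↦4, 2↦4, 3↦1, 4↦1, 5↦3, 6↦6]  zeros at y ∈ ∅
  x = 6: [0↦0, 1↦0, 2↦2, 3↦5, 4↦1, 5↦3, 6↦3]  zeros at y ∈ {0, 1}
Collecting zeros: affine points = {(1, 0), (1, 6), (2, 3), (2, 4), (3, 0), (3, 1), (4, 1), (6, 0), (6, 1)}.
Total count |C(F_7)_aff| = 9.


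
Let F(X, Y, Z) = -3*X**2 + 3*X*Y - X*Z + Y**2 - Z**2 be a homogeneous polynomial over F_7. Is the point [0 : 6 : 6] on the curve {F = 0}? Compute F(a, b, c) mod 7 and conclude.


F(0,6,6) ≡ 0 (mod 7); P is on the curve.

Evaluate F(0, 6, 6) term-by-term (mod 7).
  -3*X**2 ↦ -3·0·1·1 = 0
  3*X*Y ↦ 3·0·6·1 = 0
  -X*Z ↦ -1·0·1·6 = 0
  Y**2 ↦ 1·1·36·1 = 36
  -Z**2 ↦ -1·1·1·36 = -36
Sum: F(0, 6, 6) = (0) + (0) + (0) + (36) + (-36) = 0.
Reducing mod 7: 0 ≡ 0 (mod 7).
Since F(a, b, c) ≡ 0 (mod 7), P lies on the curve.


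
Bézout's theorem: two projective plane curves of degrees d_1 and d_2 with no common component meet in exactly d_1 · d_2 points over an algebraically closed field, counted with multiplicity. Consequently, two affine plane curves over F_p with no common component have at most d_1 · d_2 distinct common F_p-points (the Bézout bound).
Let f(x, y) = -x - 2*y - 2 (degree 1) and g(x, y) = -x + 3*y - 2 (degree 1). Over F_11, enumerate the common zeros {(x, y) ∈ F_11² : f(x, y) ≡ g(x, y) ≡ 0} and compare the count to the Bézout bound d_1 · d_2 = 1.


Common zeros: {(9, 0)}; count = 1; Bézout bound = 1.

deg(f) = 1, deg(g) = 1, so Bézout bound = 1.
Scan x ∈ F_11. For each x, list the y ∈ F_11 with f(x, y) ≡ 0 and those with g(x, y) ≡ 0 (mod 11); the common zeros in that column are the intersection.
  x = 0: f ≡ 0 at y ∈ {10}; g ≡ 0 at y ∈ {8}; common: ∅.
  x = 1: f ≡ 0 at y ∈ {4}; g ≡ 0 at y ∈ {1}; common: ∅.
  x = 2: f ≡ 0 at y ∈ {9}; g ≡ 0 at y ∈ {5}; common: ∅.
  x = 3: f ≡ 0 at y ∈ {3}; g ≡ 0 at y ∈ {9}; common: ∅.
  x = 4: f ≡ 0 at y ∈ {8}; g ≡ 0 at y ∈ {2}; common: ∅.
  x = 5: f ≡ 0 at y ∈ {2}; g ≡ 0 at y ∈ {6}; common: ∅.
  x = 6: f ≡ 0 at y ∈ {7}; g ≡ 0 at y ∈ {10}; common: ∅.
  x = 7: f ≡ 0 at y ∈ {1}; g ≡ 0 at y ∈ {3}; common: ∅.
  x = 8: f ≡ 0 at y ∈ {6}; g ≡ 0 at y ∈ {7}; common: ∅.
  x = 9: f ≡ 0 at y ∈ {0}; g ≡ 0 at y ∈ {0}; common: {0}.
  x = 10: f ≡ 0 at y ∈ {5}; g ≡ 0 at y ∈ {4}; common: ∅.
Collecting: common zeros = {(9, 0)}, so the count is 1.
Comparison with the Bézout bound: 1 ≤ 1 = deg(f)·deg(g), as expected for curves with no common component (the bound is attained).
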